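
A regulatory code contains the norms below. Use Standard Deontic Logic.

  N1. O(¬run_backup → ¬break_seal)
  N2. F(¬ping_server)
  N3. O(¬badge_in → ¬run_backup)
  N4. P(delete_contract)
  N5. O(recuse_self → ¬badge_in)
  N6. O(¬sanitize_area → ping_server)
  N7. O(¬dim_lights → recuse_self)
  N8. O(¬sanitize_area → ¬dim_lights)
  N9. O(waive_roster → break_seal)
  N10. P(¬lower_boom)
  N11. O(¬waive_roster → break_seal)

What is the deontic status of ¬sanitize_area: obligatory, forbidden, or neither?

Forbidden

Premises 9 and 11 are O(waive_roster → break_seal) and O(¬waive_roster → break_seal); every ideal world satisfies waive_roster or ¬waive_roster, so in either case break_seal holds — hence O(break_seal).
The contrapositive of premise 1 (O(¬run_backup → ¬break_seal)) is O(break_seal → run_backup), and O(break_seal) is already established, so O(run_backup).
The contrapositive of premise 3 (O(¬badge_in → ¬run_backup)) is O(run_backup → badge_in), and O(run_backup) is already established, so O(badge_in).
Premise 5, O(recuse_self → ¬badge_in), contraposes to O(badge_in → ¬recuse_self); with O(badge_in) we get O(¬recuse_self).
The contrapositive of premise 7 (O(¬dim_lights → recuse_self)) is O(¬recuse_self → dim_lights), and O(¬recuse_self) is already established, so O(dim_lights).
The contrapositive of premise 8 (O(¬sanitize_area → ¬dim_lights)) is O(dim_lights → sanitize_area), and O(dim_lights) is already established, so O(sanitize_area).
Premises 2, 4, 6, 10 do not contribute to this derivation.
Thus O(sanitize_area), which is F(¬sanitize_area): ¬sanitize_area is forbidden.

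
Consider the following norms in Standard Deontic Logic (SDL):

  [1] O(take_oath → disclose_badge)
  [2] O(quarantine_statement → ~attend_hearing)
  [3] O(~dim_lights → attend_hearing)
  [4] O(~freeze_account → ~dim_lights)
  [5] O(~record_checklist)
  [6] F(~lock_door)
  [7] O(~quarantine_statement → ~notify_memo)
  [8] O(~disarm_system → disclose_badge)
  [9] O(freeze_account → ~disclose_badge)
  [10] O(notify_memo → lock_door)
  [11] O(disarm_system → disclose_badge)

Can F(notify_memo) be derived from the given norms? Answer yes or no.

Yes

By case analysis on disarm_system: premise 11 gives O(disarm_system → disclose_badge) and premise 8 gives O(~disarm_system → disclose_badge), so O(disclose_badge) either way.
The contrapositive of premise 9 (O(freeze_account → ~disclose_badge)) is O(disclose_badge → ~freeze_account), and O(disclose_badge) is already established, so O(~freeze_account).
With premise 4, O(~freeze_account → ~dim_lights), the K-axiom yields O(~dim_lights).
Applying K to premise 3 (O(~dim_lights → attend_hearing)) and O(~dim_lights) yields O(attend_hearing).
The contrapositive of premise 2 (O(quarantine_statement → ~attend_hearing)) is O(attend_hearing → ~quarantine_statement), and O(attend_hearing) is already established, so O(~quarantine_statement).
Applying K to premise 7 (O(~quarantine_statement → ~notify_memo)) and O(~quarantine_statement) yields O(~notify_memo).
Premises 1, 5, 6, 10 do not contribute to this derivation.
So O(~notify_memo) holds, i.e. F(notify_memo). The claim follows.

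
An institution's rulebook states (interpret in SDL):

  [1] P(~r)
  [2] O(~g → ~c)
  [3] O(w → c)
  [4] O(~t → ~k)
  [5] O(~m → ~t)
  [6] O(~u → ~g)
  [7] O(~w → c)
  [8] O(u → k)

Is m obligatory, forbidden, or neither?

Obligatory

Premises 3 and 7 are O(w → c) and O(~w → c); every ideal world satisfies w or ~w, so in either case c holds — hence O(c).
Premise 2 is O(~g → ~c); contrapositively O(c → g). Since O(c) holds, K gives O(g).
Premise 6, O(~u → ~g), contraposes to O(g → u); with O(g) we get O(u).
Applying K to premise 8 (O(u → k)) and O(u) yields O(k).
The contrapositive of premise 4 (O(~t → ~k)) is O(k → t), and O(k) is already established, so O(t).
Premise 5, O(~m → ~t), contraposes to O(t → m); with O(t) we get O(m).
Premise 1 does not contribute to this derivation.
Hence m is obligatory.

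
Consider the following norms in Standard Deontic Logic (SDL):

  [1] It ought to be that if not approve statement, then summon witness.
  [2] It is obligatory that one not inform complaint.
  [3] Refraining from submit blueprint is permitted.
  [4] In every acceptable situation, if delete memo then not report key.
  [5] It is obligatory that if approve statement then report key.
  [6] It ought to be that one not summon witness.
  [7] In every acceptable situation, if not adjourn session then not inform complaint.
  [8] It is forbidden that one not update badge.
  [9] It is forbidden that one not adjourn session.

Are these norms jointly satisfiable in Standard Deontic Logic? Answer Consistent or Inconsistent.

Premise 7 is O(¬adjourn_session → ¬inform_complaint); even if O(¬inform_complaint) held, inferring O(¬adjourn_session) would be affirming the consequent — invalid.
So O(¬adjourn_session) is not derivable, and the apparent clash with O(adjourn_session) does not arise.
A world satisfying every obligation exists (e.g. adjourn_session=true, approve_statement=true, delete_memo=false, inform_complaint=false, report_key=true, submit_blueprint=false, summon_witness=false, update_badge=true); no atom is both obligatory and forbidden, so the set is consistent.

Consistent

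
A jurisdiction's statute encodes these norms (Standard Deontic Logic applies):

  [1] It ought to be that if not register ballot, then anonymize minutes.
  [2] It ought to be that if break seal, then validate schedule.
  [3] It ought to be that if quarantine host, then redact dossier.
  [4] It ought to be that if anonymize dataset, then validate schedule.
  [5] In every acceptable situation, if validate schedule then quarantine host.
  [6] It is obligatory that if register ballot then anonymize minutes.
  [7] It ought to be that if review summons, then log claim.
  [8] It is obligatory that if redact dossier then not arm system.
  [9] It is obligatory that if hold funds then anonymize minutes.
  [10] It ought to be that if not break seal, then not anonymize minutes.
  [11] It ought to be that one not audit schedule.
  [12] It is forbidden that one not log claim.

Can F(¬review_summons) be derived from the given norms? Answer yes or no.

Premise 7 is O(review_summons → log_claim); even if O(log_claim) held, inferring O(review_summons) would be affirming the consequent — invalid.
No other premise forces O(review_summons). An ideal world satisfying every premise can still have ¬review_summons true, so F(¬review_summons) is not derivable.

No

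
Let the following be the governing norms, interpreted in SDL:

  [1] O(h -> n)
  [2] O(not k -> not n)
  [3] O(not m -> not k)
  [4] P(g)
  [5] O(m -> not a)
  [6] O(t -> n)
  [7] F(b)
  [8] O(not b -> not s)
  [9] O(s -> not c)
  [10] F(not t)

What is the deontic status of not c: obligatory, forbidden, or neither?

Premise 9 is O(s -> not c), but O(s) is not derivable from the premises, so it does not yield O(not c).
No premise or chain of K-axiom applications forces O(not c), and none forces O(c). So not c is neither obligatory nor forbidden under these norms.

Neither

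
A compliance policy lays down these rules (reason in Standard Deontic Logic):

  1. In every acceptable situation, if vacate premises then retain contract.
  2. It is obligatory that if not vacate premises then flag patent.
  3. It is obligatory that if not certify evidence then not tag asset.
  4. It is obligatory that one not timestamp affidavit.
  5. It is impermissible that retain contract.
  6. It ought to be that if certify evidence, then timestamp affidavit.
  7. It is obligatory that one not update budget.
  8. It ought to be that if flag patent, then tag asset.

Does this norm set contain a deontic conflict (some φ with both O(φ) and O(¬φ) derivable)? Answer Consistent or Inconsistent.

Inconsistent

Premise 5, F(retain_contract), is equivalent to O(¬retain_contract).
Premise 1 is O(vacate_premises → retain_contract); contrapositively O(¬retain_contract → ¬vacate_premises). Since O(¬retain_contract) holds, K gives O(¬vacate_premises).
Premise 2 is O(¬vacate_premises → flag_patent); since O(¬vacate_premises), deontic closure gives O(flag_patent).
Applying K to premise 8 (O(flag_patent → tag_asset)) and O(flag_patent) yields O(tag_asset).
Premise 3, O(¬certify_evidence → ¬tag_asset), contraposes to O(tag_asset → certify_evidence); with O(tag_asset) we get O(certify_evidence).
Premise 6 is O(certify_evidence → timestamp_affidavit); since O(certify_evidence), deontic closure gives O(timestamp_affidavit).
Yet premise 4 states O(¬timestamp_affidavit).
We now have both O(timestamp_affidavit) and O(¬timestamp_affidavit) — timestamp_affidavit is simultaneously obligatory and forbidden, violating the D-axiom.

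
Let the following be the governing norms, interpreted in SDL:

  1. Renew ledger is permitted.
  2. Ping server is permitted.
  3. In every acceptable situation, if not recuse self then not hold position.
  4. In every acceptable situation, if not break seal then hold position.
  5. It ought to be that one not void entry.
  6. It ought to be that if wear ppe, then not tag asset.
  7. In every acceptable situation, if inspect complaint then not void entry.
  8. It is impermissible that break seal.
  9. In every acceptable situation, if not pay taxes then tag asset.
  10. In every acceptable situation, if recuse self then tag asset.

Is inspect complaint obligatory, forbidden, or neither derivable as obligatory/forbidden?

Premise 7 is O(inspect_complaint → ¬void_entry); even if O(¬void_entry) held, inferring O(inspect_complaint) would be affirming the consequent — invalid.
No premise or chain of K-axiom applications forces O(inspect_complaint), and none forces O(¬inspect_complaint). So inspect_complaint is neither obligatory nor forbidden under these norms.

Neither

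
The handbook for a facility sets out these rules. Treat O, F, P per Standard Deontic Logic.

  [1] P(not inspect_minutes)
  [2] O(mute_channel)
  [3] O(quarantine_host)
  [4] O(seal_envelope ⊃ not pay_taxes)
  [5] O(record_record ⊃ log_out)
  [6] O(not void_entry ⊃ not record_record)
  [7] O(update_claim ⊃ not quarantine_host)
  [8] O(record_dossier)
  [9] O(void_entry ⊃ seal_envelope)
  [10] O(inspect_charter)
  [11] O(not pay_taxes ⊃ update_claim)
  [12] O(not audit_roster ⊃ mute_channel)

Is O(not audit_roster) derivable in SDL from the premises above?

Premise 12 is O(not audit_roster ⊃ mute_channel); even if O(mute_channel) held, inferring O(not audit_roster) would be affirming the consequent — invalid.
No other premise forces O(not audit_roster). An ideal world satisfying every premise can still have not audit_roster false, so O(not audit_roster) is not derivable.

No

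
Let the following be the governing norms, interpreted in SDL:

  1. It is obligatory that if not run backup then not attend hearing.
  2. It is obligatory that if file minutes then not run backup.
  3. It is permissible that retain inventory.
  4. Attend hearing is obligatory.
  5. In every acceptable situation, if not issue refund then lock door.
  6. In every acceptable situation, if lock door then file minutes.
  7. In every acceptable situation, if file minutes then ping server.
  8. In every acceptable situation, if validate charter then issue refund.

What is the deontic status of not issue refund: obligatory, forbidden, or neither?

Forbidden

Premise 4 states O(attend_hearing) outright.
Premise 1, O(¬run_backup → ¬attend_hearing), contraposes to O(attend_hearing → run_backup); with O(attend_hearing) we get O(run_backup).
Premise 2, O(file_minutes → ¬run_backup), contraposes to O(run_backup → ¬file_minutes); with O(run_backup) we get O(¬file_minutes).
Premise 6 is O(lock_door → file_minutes); contrapositively O(¬file_minutes → ¬lock_door). Since O(¬file_minutes) holds, K gives O(¬lock_door).
Premise 5, O(¬issue_refund → lock_door), contraposes to O(¬lock_door → issue_refund); with O(¬lock_door) we get O(issue_refund).
Premises 3, 7, 8 do not contribute to this derivation.
Thus O(issue_refund), which is F(¬issue_refund): ¬issue_refund is forbidden.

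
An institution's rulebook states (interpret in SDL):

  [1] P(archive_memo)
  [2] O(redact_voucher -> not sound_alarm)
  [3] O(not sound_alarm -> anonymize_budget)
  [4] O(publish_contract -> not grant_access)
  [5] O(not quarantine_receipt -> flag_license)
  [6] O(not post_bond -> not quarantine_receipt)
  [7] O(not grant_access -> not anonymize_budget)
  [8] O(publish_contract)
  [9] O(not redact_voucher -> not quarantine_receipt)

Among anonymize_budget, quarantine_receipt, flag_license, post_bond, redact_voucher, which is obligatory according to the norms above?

Premise 8 gives O(publish_contract).
Applying K to premise 4 (O(publish_contract -> not grant_access)) and O(publish_contract) yields O(not grant_access).
From O(not grant_access) and premise 7, O(not grant_access -> not anonymize_budget), we obtain O(not anonymize_budget).
Premise 3, O(not sound_alarm -> anonymize_budget), contraposes to O(not anonymize_budget -> sound_alarm); with O(not anonymize_budget) we get O(sound_alarm).
Premise 2, O(redact_voucher -> not sound_alarm), contraposes to O(sound_alarm -> not redact_voucher); with O(sound_alarm) we get O(not redact_voucher).
Premise 9 is O(not redact_voucher -> not quarantine_receipt); since O(not redact_voucher), deontic closure gives O(not quarantine_receipt).
From O(not quarantine_receipt) and premise 5, O(not quarantine_receipt -> flag_license), we obtain O(flag_license).
So O(flag_license) holds — flag_license is obligatory. None of the other listed options is made obligatory by any chain of premises.

flag_license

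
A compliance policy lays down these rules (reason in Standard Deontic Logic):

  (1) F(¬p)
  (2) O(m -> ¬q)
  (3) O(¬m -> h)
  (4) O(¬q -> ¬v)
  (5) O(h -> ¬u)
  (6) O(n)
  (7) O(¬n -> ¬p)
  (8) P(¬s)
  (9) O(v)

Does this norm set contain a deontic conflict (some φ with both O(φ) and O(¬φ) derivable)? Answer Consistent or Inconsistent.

Consistent

Premise 7 is O(¬n -> ¬p), but O(¬n) is not derivable from the premises, so it does not yield O(¬p).
So O(¬p) is not derivable, and the apparent clash with O(p) does not arise.
A world satisfying every obligation exists (e.g. h=true, m=false, n=true, p=true, q=true, s=false, u=false, v=true); no atom is both obligatory and forbidden, so the set is consistent.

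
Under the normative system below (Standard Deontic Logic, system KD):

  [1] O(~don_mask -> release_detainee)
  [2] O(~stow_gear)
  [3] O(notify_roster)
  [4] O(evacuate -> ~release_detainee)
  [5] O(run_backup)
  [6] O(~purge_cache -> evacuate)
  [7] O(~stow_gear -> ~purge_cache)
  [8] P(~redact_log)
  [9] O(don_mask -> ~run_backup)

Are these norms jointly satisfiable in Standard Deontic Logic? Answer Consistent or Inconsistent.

Inconsistent

Premise 5 gives O(run_backup).
Premise 9, O(don_mask -> ~run_backup), contraposes to O(run_backup -> ~don_mask); with O(run_backup) we get O(~don_mask).
Premise 1 is O(~don_mask -> release_detainee); since O(~don_mask), deontic closure gives O(release_detainee).
The contrapositive of premise 4 (O(evacuate -> ~release_detainee)) is O(release_detainee -> ~evacuate), and O(release_detainee) is already established, so O(~evacuate).
Premise 6, O(~purge_cache -> evacuate), contraposes to O(~evacuate -> purge_cache); with O(~evacuate) we get O(purge_cache).
Premise 7 is O(~stow_gear -> ~purge_cache); contrapositively O(purge_cache -> stow_gear). Since O(purge_cache) holds, K gives O(stow_gear).
However, premise 2 gives O(~stow_gear).
We now have both O(stow_gear) and O(~stow_gear) — stow_gear is simultaneously obligatory and forbidden, violating the D-axiom.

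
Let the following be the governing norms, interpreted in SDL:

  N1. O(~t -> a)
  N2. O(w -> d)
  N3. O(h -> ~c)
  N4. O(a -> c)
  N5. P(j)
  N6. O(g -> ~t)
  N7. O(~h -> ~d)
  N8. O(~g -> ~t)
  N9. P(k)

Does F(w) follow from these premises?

Premises 6 and 8 cover both cases: O(g -> ~t) and O(~g -> ~t). Since g ∨ ~g is a tautology, O(~t) follows.
Premise 1 is O(~t -> a); since O(~t), deontic closure gives O(a).
Premise 4 is O(a -> c); since O(a), deontic closure gives O(c).
The contrapositive of premise 3 (O(h -> ~c)) is O(c -> ~h), and O(c) is already established, so O(~h).
Applying K to premise 7 (O(~h -> ~d)) and O(~h) yields O(~d).
The contrapositive of premise 2 (O(w -> d)) is O(~d -> ~w), and O(~d) is already established, so O(~w).
Premises 5, 9 do not contribute to this derivation.
So O(~w) holds, i.e. F(w). The claim follows.

Yes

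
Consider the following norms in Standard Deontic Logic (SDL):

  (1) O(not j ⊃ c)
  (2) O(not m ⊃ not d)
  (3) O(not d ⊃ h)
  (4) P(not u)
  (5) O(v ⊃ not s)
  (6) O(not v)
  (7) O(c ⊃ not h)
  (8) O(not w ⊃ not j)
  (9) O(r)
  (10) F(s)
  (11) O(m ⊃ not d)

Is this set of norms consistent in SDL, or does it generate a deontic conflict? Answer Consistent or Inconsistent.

Premise 5 is O(v ⊃ not s); even if O(not s) held, inferring O(v) would be affirming the consequent — invalid.
So O(v) is not derivable, and the apparent clash with O(not v) does not arise.
A world satisfying every obligation exists (e.g. c=false, d=false, h=true, j=true, m=false, r=true, s=false, u=false, v=false, w=true); no atom is both obligatory and forbidden, so the set is consistent.

Consistent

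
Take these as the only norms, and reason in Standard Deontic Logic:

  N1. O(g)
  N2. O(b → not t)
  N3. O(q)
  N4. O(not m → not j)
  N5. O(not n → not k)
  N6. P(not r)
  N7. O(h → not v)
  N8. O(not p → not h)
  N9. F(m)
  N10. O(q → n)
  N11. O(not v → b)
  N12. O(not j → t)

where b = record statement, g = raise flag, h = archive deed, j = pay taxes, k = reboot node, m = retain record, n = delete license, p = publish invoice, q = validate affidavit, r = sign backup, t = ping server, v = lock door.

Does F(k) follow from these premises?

No

Premise 5 is O(not n → not k), but O(not n) is not derivable from the premises, so it does not yield O(not k).
No other premise forces O(not k). An ideal world satisfying every premise can still have k true, so F(k) is not derivable.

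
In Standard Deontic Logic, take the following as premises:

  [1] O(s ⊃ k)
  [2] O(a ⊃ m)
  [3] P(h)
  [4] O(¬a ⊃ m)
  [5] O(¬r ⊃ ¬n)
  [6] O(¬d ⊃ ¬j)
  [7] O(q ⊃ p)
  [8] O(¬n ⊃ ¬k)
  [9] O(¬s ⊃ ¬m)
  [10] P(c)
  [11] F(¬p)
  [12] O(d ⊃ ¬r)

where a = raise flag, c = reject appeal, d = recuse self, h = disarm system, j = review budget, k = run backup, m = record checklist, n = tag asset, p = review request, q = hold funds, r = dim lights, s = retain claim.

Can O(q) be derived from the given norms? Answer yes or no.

Premise 7 is O(q ⊃ p); even if O(p) held, inferring O(q) would be affirming the consequent — invalid.
No other premise forces O(q). An ideal world satisfying every premise can still have q false, so O(q) is not derivable.

No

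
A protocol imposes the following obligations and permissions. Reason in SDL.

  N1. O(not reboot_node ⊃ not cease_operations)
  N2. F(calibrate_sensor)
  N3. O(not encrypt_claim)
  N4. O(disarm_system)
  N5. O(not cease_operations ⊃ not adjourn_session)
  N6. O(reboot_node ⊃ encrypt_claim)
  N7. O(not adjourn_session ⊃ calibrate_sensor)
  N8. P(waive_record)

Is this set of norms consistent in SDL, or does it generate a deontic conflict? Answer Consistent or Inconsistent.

Inconsistent

F(calibrate_sensor) at premise 2 means O(not calibrate_sensor).
Premise 7, O(not adjourn_session ⊃ calibrate_sensor), contraposes to O(not calibrate_sensor ⊃ adjourn_session); with O(not calibrate_sensor) we get O(adjourn_session).
Premise 5, O(not cease_operations ⊃ not adjourn_session), contraposes to O(adjourn_session ⊃ cease_operations); with O(adjourn_session) we get O(cease_operations).
Premise 1, O(not reboot_node ⊃ not cease_operations), contraposes to O(cease_operations ⊃ reboot_node); with O(cease_operations) we get O(reboot_node).
Premise 6 is O(reboot_node ⊃ encrypt_claim); since O(reboot_node), deontic closure gives O(encrypt_claim).
However, premise 3 gives O(not encrypt_claim).
We now have both O(encrypt_claim) and O(not encrypt_claim) — encrypt_claim is simultaneously obligatory and forbidden, violating the D-axiom.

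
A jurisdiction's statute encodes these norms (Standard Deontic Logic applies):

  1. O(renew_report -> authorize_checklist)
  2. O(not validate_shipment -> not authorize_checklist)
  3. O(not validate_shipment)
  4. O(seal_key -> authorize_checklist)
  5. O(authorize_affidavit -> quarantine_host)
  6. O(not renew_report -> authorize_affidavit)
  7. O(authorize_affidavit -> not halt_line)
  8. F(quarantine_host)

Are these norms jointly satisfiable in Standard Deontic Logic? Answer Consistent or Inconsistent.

Inconsistent

Premise 8 is F(quarantine_host), i.e. O(not quarantine_host).
Premise 5, O(authorize_affidavit -> quarantine_host), contraposes to O(not quarantine_host -> not authorize_affidavit); with O(not quarantine_host) we get O(not authorize_affidavit).
Premise 6, O(not renew_report -> authorize_affidavit), contraposes to O(not authorize_affidavit -> renew_report); with O(not authorize_affidavit) we get O(renew_report).
Premise 1 is O(renew_report -> authorize_checklist); since O(renew_report), deontic closure gives O(authorize_checklist).
Premise 2, O(not validate_shipment -> not authorize_checklist), contraposes to O(authorize_checklist -> validate_shipment); with O(authorize_checklist) we get O(validate_shipment).
But premise 3 directly asserts O(not validate_shipment).
We now have both O(validate_shipment) and O(not validate_shipment) — validate_shipment is simultaneously obligatory and forbidden, violating the D-axiom.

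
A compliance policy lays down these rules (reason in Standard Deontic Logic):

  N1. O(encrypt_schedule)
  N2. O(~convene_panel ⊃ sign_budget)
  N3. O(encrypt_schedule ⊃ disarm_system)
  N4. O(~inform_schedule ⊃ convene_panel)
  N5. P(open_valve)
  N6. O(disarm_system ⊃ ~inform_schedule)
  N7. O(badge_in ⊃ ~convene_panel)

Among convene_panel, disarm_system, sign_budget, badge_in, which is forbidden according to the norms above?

badge_in

Premise 1 gives O(encrypt_schedule).
From O(encrypt_schedule) and premise 3, O(encrypt_schedule ⊃ disarm_system), we obtain O(disarm_system).
With premise 6, O(disarm_system ⊃ ~inform_schedule), the K-axiom yields O(~inform_schedule).
Applying K to premise 4 (O(~inform_schedule ⊃ convene_panel)) and O(~inform_schedule) yields O(convene_panel).
The contrapositive of premise 7 (O(badge_in ⊃ ~convene_panel)) is O(convene_panel ⊃ ~badge_in), and O(convene_panel) is already established, so O(~badge_in).
So O(~badge_in) holds, i.e. badge_in is forbidden. None of the other listed options is forbidden under the premises.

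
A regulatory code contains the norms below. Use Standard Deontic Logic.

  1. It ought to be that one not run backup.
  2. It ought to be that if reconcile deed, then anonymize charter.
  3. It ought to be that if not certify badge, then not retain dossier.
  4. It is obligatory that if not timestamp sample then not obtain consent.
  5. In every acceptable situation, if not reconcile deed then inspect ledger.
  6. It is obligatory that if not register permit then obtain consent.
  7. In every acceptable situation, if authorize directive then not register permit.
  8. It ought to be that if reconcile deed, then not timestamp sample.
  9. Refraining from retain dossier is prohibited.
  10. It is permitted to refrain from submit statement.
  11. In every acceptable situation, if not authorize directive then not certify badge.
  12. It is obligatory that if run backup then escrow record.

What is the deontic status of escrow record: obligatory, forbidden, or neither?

Premise 12 is O(run_backup → escrow_record), but O(run_backup) is not derivable from the premises, so it does not yield O(escrow_record).
No premise or chain of K-axiom applications forces O(escrow_record), and none forces O(¬escrow_record). So escrow_record is neither obligatory nor forbidden under these norms.

Neither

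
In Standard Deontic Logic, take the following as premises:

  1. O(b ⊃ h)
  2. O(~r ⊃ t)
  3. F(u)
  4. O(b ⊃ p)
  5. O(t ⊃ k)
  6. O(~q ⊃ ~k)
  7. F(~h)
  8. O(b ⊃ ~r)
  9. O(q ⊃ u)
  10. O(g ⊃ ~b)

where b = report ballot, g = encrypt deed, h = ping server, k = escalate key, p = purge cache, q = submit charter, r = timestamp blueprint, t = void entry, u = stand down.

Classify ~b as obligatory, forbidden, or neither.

Obligatory

Premise 3 is F(u), i.e. O(~u).
Premise 9, O(q ⊃ u), contraposes to O(~u ⊃ ~q); with O(~u) we get O(~q).
From O(~q) and premise 6, O(~q ⊃ ~k), we obtain O(~k).
Premise 5 is O(t ⊃ k); contrapositively O(~k ⊃ ~t). Since O(~k) holds, K gives O(~t).
Premise 2, O(~r ⊃ t), contraposes to O(~t ⊃ r); with O(~t) we get O(r).
Premise 8, O(b ⊃ ~r), contraposes to O(r ⊃ ~b); with O(r) we get O(~b).
Premises 1, 4, 7, 10 do not contribute to this derivation.
Hence ~b is obligatory.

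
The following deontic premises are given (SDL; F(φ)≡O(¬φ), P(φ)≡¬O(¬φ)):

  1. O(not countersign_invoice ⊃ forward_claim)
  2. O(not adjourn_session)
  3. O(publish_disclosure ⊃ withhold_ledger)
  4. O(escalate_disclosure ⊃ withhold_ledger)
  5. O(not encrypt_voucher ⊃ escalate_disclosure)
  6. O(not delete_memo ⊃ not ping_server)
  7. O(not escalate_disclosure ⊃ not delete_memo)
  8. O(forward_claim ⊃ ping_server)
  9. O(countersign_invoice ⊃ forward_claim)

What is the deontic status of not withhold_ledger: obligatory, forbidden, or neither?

Forbidden

Premises 9 and 1 cover both cases: O(countersign_invoice ⊃ forward_claim) and O(not countersign_invoice ⊃ forward_claim). Since countersign_invoice ∨ not countersign_invoice is a tautology, O(forward_claim) follows.
With premise 8, O(forward_claim ⊃ ping_server), the K-axiom yields O(ping_server).
The contrapositive of premise 6 (O(not delete_memo ⊃ not ping_server)) is O(ping_server ⊃ delete_memo), and O(ping_server) is already established, so O(delete_memo).
Premise 7, O(not escalate_disclosure ⊃ not delete_memo), contraposes to O(delete_memo ⊃ escalate_disclosure); with O(delete_memo) we get O(escalate_disclosure).
From O(escalate_disclosure) and premise 4, O(escalate_disclosure ⊃ withhold_ledger), we obtain O(withhold_ledger).
Premises 2, 3, 5 do not contribute to this derivation.
Thus O(withhold_ledger), which is F(not withhold_ledger): not withhold_ledger is forbidden.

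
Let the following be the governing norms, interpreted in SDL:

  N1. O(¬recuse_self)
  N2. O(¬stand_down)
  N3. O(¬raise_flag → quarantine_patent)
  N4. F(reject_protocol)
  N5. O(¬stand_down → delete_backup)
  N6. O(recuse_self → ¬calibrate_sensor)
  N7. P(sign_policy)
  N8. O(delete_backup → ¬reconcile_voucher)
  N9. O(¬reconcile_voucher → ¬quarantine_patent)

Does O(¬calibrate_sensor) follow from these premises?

Premise 6 is O(recuse_self → ¬calibrate_sensor), but O(recuse_self) is not derivable from the premises, so it does not yield O(¬calibrate_sensor).
No other premise forces O(¬calibrate_sensor). An ideal world satisfying every premise can still have ¬calibrate_sensor false, so O(¬calibrate_sensor) is not derivable.

No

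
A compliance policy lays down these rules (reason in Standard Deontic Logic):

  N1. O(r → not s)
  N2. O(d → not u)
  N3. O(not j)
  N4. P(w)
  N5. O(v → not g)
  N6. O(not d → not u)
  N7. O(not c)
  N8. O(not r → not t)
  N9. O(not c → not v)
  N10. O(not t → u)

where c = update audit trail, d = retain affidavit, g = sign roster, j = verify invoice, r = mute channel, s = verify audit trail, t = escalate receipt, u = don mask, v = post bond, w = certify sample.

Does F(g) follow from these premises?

Premise 5 is O(v → not g), but O(v) is not derivable from the premises, so it does not yield O(not g).
No other premise forces O(not g). An ideal world satisfying every premise can still have g true, so F(g) is not derivable.

No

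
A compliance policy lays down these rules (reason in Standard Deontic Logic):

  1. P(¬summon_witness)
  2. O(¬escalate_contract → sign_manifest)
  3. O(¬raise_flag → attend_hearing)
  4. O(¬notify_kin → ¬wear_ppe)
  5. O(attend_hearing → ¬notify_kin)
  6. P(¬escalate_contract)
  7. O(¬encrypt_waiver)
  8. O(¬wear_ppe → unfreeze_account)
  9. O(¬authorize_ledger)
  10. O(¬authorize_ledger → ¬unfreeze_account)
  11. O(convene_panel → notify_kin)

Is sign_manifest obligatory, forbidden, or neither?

Premise 2 is O(¬escalate_contract → sign_manifest), but O(¬escalate_contract) is not derivable from the premises (the permission P(¬escalate_contract) asserts only ¬O(escalate_contract), not O(¬escalate_contract)), so it does not yield O(sign_manifest).
No premise or chain of K-axiom applications forces O(sign_manifest), and none forces O(¬sign_manifest). So sign_manifest is neither obligatory nor forbidden under these norms.

Neither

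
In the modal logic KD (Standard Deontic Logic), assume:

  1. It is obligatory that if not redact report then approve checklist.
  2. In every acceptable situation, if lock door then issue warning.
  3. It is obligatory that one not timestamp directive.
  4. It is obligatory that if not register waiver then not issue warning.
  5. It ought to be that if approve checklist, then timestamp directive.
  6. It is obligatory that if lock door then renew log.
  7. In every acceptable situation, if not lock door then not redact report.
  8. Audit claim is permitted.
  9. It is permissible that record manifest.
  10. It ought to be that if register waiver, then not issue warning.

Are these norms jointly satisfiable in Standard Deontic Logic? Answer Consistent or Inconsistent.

Inconsistent

Premises 10 and 4 cover both cases: O(register_waiver → ¬issue_warning) and O(¬register_waiver → ¬issue_warning). Since register_waiver ∨ ¬register_waiver is a tautology, O(¬issue_warning) follows.
Premise 2 is O(lock_door → issue_warning); contrapositively O(¬issue_warning → ¬lock_door). Since O(¬issue_warning) holds, K gives O(¬lock_door).
From O(¬lock_door) and premise 7, O(¬lock_door → ¬redact_report), we obtain O(¬redact_report).
Premise 1 is O(¬redact_report → approve_checklist); since O(¬redact_report), deontic closure gives O(approve_checklist).
Applying K to premise 5 (O(approve_checklist → timestamp_directive)) and O(approve_checklist) yields O(timestamp_directive).
However, premise 3 gives O(¬timestamp_directive).
We now have both O(timestamp_directive) and O(¬timestamp_directive) — timestamp_directive is simultaneously obligatory and forbidden, violating the D-axiom.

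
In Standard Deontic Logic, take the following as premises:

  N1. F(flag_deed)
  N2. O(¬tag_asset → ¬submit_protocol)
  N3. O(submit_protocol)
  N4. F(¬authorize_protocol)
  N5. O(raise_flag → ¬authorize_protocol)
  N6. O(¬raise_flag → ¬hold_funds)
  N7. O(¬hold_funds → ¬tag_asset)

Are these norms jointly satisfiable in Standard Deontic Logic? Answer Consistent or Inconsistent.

Premise 3 states O(submit_protocol) outright.
The contrapositive of premise 2 (O(¬tag_asset → ¬submit_protocol)) is O(submit_protocol → tag_asset), and O(submit_protocol) is already established, so O(tag_asset).
Premise 7 is O(¬hold_funds → ¬tag_asset); contrapositively O(tag_asset → hold_funds). Since O(tag_asset) holds, K gives O(hold_funds).
The contrapositive of premise 6 (O(¬raise_flag → ¬hold_funds)) is O(hold_funds → raise_flag), and O(hold_funds) is already established, so O(raise_flag).
Applying K to premise 5 (O(raise_flag → ¬authorize_protocol)) and O(raise_flag) yields O(¬authorize_protocol).
Yet premise 4 is F(¬authorize_protocol), i.e. O(authorize_protocol).
We now have both O(¬authorize_protocol) and O(authorize_protocol) — authorize_protocol is simultaneously obligatory and forbidden, violating the D-axiom.

Inconsistent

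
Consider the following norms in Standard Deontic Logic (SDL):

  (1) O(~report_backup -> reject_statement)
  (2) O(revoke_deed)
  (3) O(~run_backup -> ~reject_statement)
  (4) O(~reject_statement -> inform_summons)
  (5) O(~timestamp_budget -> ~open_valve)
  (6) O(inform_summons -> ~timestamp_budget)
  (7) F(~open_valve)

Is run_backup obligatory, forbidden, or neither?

Premise 7 is F(~open_valve), i.e. O(open_valve).
Premise 5 is O(~timestamp_budget -> ~open_valve); contrapositively O(open_valve -> timestamp_budget). Since O(open_valve) holds, K gives O(timestamp_budget).
Premise 6 is O(inform_summons -> ~timestamp_budget); contrapositively O(timestamp_budget -> ~inform_summons). Since O(timestamp_budget) holds, K gives O(~inform_summons).
The contrapositive of premise 4 (O(~reject_statement -> inform_summons)) is O(~inform_summons -> reject_statement), and O(~inform_summons) is already established, so O(reject_statement).
Premise 3 is O(~run_backup -> ~reject_statement); contrapositively O(reject_statement -> run_backup). Since O(reject_statement) holds, K gives O(run_backup).
Premises 1, 2 do not contribute to this derivation.
Hence run_backup is obligatory.

Obligatory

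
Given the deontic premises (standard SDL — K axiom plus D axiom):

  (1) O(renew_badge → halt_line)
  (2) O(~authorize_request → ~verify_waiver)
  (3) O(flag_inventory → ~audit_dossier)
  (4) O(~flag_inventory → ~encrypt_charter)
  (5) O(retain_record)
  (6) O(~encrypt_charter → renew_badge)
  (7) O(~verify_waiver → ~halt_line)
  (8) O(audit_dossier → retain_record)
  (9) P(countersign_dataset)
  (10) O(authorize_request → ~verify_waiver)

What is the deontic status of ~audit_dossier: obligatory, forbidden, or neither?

Obligatory

Premises 10 and 2 cover both cases: O(authorize_request → ~verify_waiver) and O(~authorize_request → ~verify_waiver). Since authorize_request ∨ ~authorize_request is a tautology, O(~verify_waiver) follows.
With premise 7, O(~verify_waiver → ~halt_line), the K-axiom yields O(~halt_line).
The contrapositive of premise 1 (O(renew_badge → halt_line)) is O(~halt_line → ~renew_badge), and O(~halt_line) is already established, so O(~renew_badge).
Premise 6, O(~encrypt_charter → renew_badge), contraposes to O(~renew_badge → encrypt_charter); with O(~renew_badge) we get O(encrypt_charter).
The contrapositive of premise 4 (O(~flag_inventory → ~encrypt_charter)) is O(encrypt_charter → flag_inventory), and O(encrypt_charter) is already established, so O(flag_inventory).
From O(flag_inventory) and premise 3, O(flag_inventory → ~audit_dossier), we obtain O(~audit_dossier).
Premises 5, 8, 9 do not contribute to this derivation.
Hence ~audit_dossier is obligatory.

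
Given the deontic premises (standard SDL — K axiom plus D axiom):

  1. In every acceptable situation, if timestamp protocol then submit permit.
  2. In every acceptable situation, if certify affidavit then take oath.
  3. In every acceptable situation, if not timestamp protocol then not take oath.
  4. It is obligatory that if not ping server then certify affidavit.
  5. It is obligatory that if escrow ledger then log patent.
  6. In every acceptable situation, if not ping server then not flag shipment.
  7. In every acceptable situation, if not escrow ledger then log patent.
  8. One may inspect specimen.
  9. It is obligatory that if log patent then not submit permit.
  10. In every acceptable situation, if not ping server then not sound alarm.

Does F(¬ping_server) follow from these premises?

Yes

Premises 7 and 5 are O(¬escrow_ledger → log_patent) and O(escrow_ledger → log_patent); every ideal world satisfies ¬escrow_ledger or escrow_ledger, so in either case log_patent holds — hence O(log_patent).
With premise 9, O(log_patent → ¬submit_permit), the K-axiom yields O(¬submit_permit).
Premise 1 is O(timestamp_protocol → submit_permit); contrapositively O(¬submit_permit → ¬timestamp_protocol). Since O(¬submit_permit) holds, K gives O(¬timestamp_protocol).
From O(¬timestamp_protocol) and premise 3, O(¬timestamp_protocol → ¬take_oath), we obtain O(¬take_oath).
Premise 2, O(certify_affidavit → take_oath), contraposes to O(¬take_oath → ¬certify_affidavit); with O(¬take_oath) we get O(¬certify_affidavit).
Premise 4, O(¬ping_server → certify_affidavit), contraposes to O(¬certify_affidavit → ping_server); with O(¬certify_affidavit) we get O(ping_server).
Premises 6, 8, 10 do not contribute to this derivation.
So O(ping_server) holds, i.e. F(¬ping_server). The claim follows.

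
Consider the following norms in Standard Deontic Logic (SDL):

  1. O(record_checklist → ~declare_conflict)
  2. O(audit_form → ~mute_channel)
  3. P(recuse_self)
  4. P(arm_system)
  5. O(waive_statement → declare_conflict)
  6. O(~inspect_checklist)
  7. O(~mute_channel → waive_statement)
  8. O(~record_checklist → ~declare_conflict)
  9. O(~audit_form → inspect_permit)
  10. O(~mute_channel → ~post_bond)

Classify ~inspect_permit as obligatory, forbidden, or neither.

Forbidden

By case analysis on record_checklist: premise 1 gives O(record_checklist → ~declare_conflict) and premise 8 gives O(~record_checklist → ~declare_conflict), so O(~declare_conflict) either way.
Premise 5 is O(waive_statement → declare_conflict); contrapositively O(~declare_conflict → ~waive_statement). Since O(~declare_conflict) holds, K gives O(~waive_statement).
Premise 7 is O(~mute_channel → waive_statement); contrapositively O(~waive_statement → mute_channel). Since O(~waive_statement) holds, K gives O(mute_channel).
Premise 2, O(audit_form → ~mute_channel), contraposes to O(mute_channel → ~audit_form); with O(mute_channel) we get O(~audit_form).
With premise 9, O(~audit_form → inspect_permit), the K-axiom yields O(inspect_permit).
Premises 3, 4, 6, 10 do not contribute to this derivation.
Thus O(inspect_permit), which is F(~inspect_permit): ~inspect_permit is forbidden.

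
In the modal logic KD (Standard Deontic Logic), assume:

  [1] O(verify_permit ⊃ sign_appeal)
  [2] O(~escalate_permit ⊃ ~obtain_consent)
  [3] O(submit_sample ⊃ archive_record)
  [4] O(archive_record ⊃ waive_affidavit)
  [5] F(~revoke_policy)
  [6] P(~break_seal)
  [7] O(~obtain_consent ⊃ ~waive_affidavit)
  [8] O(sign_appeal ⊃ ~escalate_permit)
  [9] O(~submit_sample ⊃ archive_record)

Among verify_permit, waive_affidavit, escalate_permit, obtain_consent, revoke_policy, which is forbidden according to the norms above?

By case analysis on ~submit_sample: premise 9 gives O(~submit_sample ⊃ archive_record) and premise 3 gives O(submit_sample ⊃ archive_record), so O(archive_record) either way.
Premise 4 is O(archive_record ⊃ waive_affidavit); since O(archive_record), deontic closure gives O(waive_affidavit).
Premise 7 is O(~obtain_consent ⊃ ~waive_affidavit); contrapositively O(waive_affidavit ⊃ obtain_consent). Since O(waive_affidavit) holds, K gives O(obtain_consent).
The contrapositive of premise 2 (O(~escalate_permit ⊃ ~obtain_consent)) is O(obtain_consent ⊃ escalate_permit), and O(obtain_consent) is already established, so O(escalate_permit).
Premise 8, O(sign_appeal ⊃ ~escalate_permit), contraposes to O(escalate_permit ⊃ ~sign_appeal); with O(escalate_permit) we get O(~sign_appeal).
Premise 1 is O(verify_permit ⊃ sign_appeal); contrapositively O(~sign_appeal ⊃ ~verify_permit). Since O(~sign_appeal) holds, K gives O(~verify_permit).
So O(~verify_permit) holds, i.e. verify_permit is forbidden. None of the other listed options is forbidden under the premises.

verify_permit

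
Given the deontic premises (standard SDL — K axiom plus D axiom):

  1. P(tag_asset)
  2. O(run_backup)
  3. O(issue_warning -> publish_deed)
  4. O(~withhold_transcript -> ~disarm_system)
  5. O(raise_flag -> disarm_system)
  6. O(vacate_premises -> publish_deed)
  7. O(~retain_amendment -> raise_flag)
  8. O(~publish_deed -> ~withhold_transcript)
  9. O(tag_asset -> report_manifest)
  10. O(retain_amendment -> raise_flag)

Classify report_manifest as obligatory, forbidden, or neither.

Premise 9 is O(tag_asset -> report_manifest), but O(tag_asset) is not derivable from the premises (the permission P(tag_asset) asserts only ~O(~tag_asset), not O(tag_asset)), so it does not yield O(report_manifest).
No premise or chain of K-axiom applications forces O(report_manifest), and none forces O(~report_manifest). So report_manifest is neither obligatory nor forbidden under these norms.

Neither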